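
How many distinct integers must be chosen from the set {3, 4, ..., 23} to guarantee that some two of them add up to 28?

Two chosen integers sum to 28 exactly when both halves of some pair {x, 28−x} with 5 ≤ x ≤ 28−x ≤ 23 are chosen — 9 such pairs.
The remaining 3 elements (those with no distinct partner in range) can never complete a 28-sum, so the worst case takes all of them and one from each pair: 3 + 9 = 12.
By pigeonhole, the 13th integer has to be the second member of some pair, so 12 + 1 = 13.

13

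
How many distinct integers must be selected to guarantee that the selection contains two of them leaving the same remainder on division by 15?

By the pigeonhole principle, the 15 residue classes mod 15 are the pigeonholes.
With 15 integers one could put 1 in each residue class and have no class reach 2.
The 16th integer pushes some class to 2, so 15·1 + 1 = 16.

16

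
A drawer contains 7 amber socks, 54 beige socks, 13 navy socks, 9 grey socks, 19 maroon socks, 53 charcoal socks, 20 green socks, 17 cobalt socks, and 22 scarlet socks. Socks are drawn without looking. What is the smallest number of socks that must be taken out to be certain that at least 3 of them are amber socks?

In the worst case for collecting amber socks, every non-amber sock comes out first.
There are 54 + 13 + 9 + 19 + 53 + 20 + 17 + 22 = 207 non-amber socks altogether.
After those, each further sock must be amber, so 207 + 3 = 210 draws guarantee 3 amber socks.

210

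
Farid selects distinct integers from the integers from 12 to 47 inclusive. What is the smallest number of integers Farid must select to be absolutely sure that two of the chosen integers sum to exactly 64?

Group the elements by complementary pair {x, 64−x}: {17,47}, {18,46}, {19,45}, …, giving 15 two-element pairs; the single value 32 (it cannot pair with itself since the integers are distinct); and 5 integers whose partner 64−x falls outside [12,47].
By pigeonhole, treating each of those 21 groups as a pigeonhole, one can pick one integer per group — 21 integers — with no two summing to 64.
The 22nd integer lands in an occupied pair, forcing a sum of 64.

22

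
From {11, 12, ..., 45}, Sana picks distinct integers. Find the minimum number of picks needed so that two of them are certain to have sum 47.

Two chosen integers sum to 47 exactly when both halves of some pair {x, 47−x} with 11 ≤ x ≤ 47−x ≤ 36 are chosen — 13 such pairs.
The remaining 9 elements (those with no distinct partner in range) can never complete a 47-sum, so the worst case takes all of them and one from each pair: 9 + 13 = 22.
The 23rd integer has to be the second member of some pair, so 22 + 1 = 23.

23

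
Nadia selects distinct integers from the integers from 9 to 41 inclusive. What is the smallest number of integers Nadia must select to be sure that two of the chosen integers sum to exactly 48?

19

Group the elements by complementary pair {x, 48−x}: {9,39}, {10,38}, {11,37}, …, giving 15 two-element pairs, the single value 24 (it cannot pair with itself since the integers are distinct), and 2 integers whose partner 48−x falls outside [9,41].
Treating each of those 18 groups as a pigeonhole, one can pick one integer per group — 18 integers — with no two summing to 48.
The 19th integer lands in an occupied pair, forcing a sum of 48.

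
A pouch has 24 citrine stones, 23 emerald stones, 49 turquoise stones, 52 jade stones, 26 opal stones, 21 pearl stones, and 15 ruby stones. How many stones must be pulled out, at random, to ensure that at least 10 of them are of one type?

An adversary could hand out at most 9 stones per type: 9 + 9 + 9 + 9 + 9 + 9 + 9 = 63 stones and still no type has 10.
One more stone lands in a type already at 9, so 64 draws are enough and 63 are not.

64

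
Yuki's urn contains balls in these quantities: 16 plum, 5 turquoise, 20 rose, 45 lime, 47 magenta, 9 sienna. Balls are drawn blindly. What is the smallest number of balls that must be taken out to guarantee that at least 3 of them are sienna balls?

136

In the worst case for collecting sienna balls, every non-sienna ball comes out first.
There are 16 + 5 + 20 + 45 + 47 = 133 non-sienna balls altogether.
After those, each further ball must be sienna, so 133 + 3 = 136 draws guarantee 3 sienna balls.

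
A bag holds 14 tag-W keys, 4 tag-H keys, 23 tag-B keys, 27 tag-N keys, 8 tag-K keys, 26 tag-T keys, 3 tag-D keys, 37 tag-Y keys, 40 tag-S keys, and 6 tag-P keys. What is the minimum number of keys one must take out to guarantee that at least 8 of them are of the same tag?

The 10 tags are the holes; the keys drawn are the pigeons.
To avoid 8 of any one tag, the worst case takes at most 7 of each tag, or every key of a tag that has fewer than 7.
That gives 7 + 4 + 7 + 7 + 7 + 7 + 3 + 7 + 7 + 6 = 62 keys with no tag reaching 8.
The next key forces some tag to 8, so 62 + 1 = 63.

63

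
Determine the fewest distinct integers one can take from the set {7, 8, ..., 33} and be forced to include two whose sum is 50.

20

Group the elements by complementary pair {x, 50−x}: {17,33}, {18,32}, {19,31}, …, giving 8 two-element pairs; the single value 25 (it cannot pair with itself since the integers are distinct); and 10 integers whose partner 50−x falls outside [7,33].
By pigeonhole, treating each of those 19 groups as a pigeonhole, one can pick one integer per group — 19 integers — with no two summing to 50.
The 20th integer lands in an occupied pair, forcing a sum of 50.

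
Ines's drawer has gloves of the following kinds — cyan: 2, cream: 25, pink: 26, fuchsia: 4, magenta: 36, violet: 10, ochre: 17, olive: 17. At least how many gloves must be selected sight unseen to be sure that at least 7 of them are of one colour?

43

By pigeonhole, put each drawn glove into a box by colour. The largest draw with every box below 7 takes min(count, 6) from each colour; colours with fewer than 6 contribute all they have.
Σ min(cᵢ, 6) = 2 + 6 + 6 + 4 + 6 + 6 + 6 + 6 = 42.
Draw number 42 + 1 = 43 must push one box to 7.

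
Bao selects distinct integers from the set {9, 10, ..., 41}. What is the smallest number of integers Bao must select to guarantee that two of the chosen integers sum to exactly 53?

Two chosen integers sum to 53 exactly when both halves of some pair {x, 53−x} with 12 ≤ x ≤ 53−x ≤ 41 are chosen — 15 such pairs.
The remaining 3 elements (those with no distinct partner in range) can never complete a 53-sum, so the worst case takes all of them and one from each pair: 3 + 15 = 18.
Pigeonhole: the 19th integer has to be the second member of some pair, so 18 + 1 = 19.

19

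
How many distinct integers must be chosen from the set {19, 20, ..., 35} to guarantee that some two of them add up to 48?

Two chosen integers sum to 48 exactly when both halves of some pair {x, 48−x} with 19 ≤ x ≤ 48−x ≤ 29 are chosen — 5 such pairs.
The remaining 7 elements (those with no distinct partner in range) can never complete a 48-sum, so the worst case takes all of them and one from each pair: 7 + 5 = 12.
By the pigeonhole principle, the 13th integer has to be the second member of some pair, so 12 + 1 = 13.

13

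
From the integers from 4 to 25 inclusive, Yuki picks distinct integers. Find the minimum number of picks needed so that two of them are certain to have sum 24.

A set avoiding the sum 24 can contain at most one of each pair {x, 24−x}, plus the 6 elements whose complement lies outside the range or equal to its own complement.
The integers 12, …, 25 (14 of them) are such a set: any two sum to at least 12+13 = 25 > 24.
Any 15th integer completes one of the 8 pairs, so 15 choices force a sum of 24.

15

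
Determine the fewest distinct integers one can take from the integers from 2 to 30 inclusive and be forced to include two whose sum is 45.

Two chosen integers sum to 45 exactly when both halves of some pair {x, 45−x} with 15 ≤ x ≤ 45−x ≤ 30 are chosen — 8 such pairs.
The remaining 13 elements (those with no distinct partner in range) can never complete a 45-sum, so the worst case takes all of them and one from each pair: 13 + 8 = 21.
The 22nd integer has to be the second member of some pair, so 21 + 1 = 22.

22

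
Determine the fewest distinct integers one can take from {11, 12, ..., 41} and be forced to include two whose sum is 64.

Group the elements by complementary pair {x, 64−x}: {23,41}, {24,40}, {25,39}, …, giving 9 two-element pairs, the single value 32 (it cannot pair with itself since the integers are distinct), and 12 integers whose partner 64−x falls outside [11,41].
Treating each of those 22 groups as a pigeonhole, one can pick one integer per group — 22 integers — with no two summing to 64.
The 23rd integer lands in an occupied pair, forcing a sum of 64.

23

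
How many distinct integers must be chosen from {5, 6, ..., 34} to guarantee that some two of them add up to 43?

18

Two chosen integers sum to 43 exactly when both halves of some pair {x, 43−x} with 9 ≤ x ≤ 43−x ≤ 34 are chosen — 13 such pairs.
The remaining 4 elements (those with no distinct partner in range) can never complete a 43-sum, so the worst case takes all of them and one from each pair: 4 + 13 = 17.
Pigeonhole: the 18th integer has to be the second member of some pair, so 17 + 1 = 18.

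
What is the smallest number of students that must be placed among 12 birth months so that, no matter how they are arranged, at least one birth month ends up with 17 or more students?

193

With 192 students one could put exactly 16 in each of the 12 birth months, and no birth month would reach 17.
By pigeonhole, one more student must land in a birth month that already has 16, giving it 17.
So 12 × 16 + 1 = 193 students are required.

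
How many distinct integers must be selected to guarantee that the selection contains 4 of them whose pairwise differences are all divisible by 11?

34

Integers whose pairwise differences are multiples of 11 are exactly those sharing a remainder mod 11. The 11 residue classes mod 11 are the pigeonholes.
With 33 integers one could put 3 in each residue class and have no class reach 4.
The 34th integer pushes some class to 4, so 11·3 + 1 = 34.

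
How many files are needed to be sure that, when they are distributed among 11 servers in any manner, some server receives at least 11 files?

With 110 files one could put exactly 10 in each of the 11 servers, and no server would reach 11.
One more file must land in a server that already has 10, giving it 11.
So 11 × 10 + 1 = 111 files are required.

111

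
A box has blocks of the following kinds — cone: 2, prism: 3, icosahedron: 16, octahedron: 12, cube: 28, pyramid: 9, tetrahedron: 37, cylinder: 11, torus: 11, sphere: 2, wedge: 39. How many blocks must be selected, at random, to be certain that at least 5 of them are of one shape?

40

Pigeonhole: the 11 shapes are the holes; the blocks drawn are the pigeons.
To avoid 5 of any one shape, the worst case takes at most 4 of each shape, or every block of a shape that has fewer than 4.
That gives 2 + 3 + 4 + 4 + 4 + 4 + 4 + 4 + 4 + 2 + 4 = 39 blocks with no shape reaching 5.
The next block forces some shape to 5, so 39 + 1 = 40.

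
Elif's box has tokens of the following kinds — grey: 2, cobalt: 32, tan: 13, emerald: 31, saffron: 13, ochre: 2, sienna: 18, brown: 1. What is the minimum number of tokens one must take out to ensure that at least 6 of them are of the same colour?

31

By the pigeonhole principle, the 8 colours are the holes; the tokens drawn are the pigeons.
To avoid 6 of any one colour, the worst case takes at most 5 of each colour, or every token of a colour that has fewer than 5.
That gives 2 + 5 + 5 + 5 + 5 + 2 + 5 + 1 = 30 tokens with no colour reaching 6.
The next token forces some colour to 6, so 30 + 1 = 31.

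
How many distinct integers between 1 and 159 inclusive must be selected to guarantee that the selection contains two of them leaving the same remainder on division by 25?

The 25 residue classes mod 25 are the pigeonholes.
With 25 integers one could put 1 in each residue class and have no class reach 2.
The 26th integer pushes some class to 2, so 25·1 + 1 = 26.

26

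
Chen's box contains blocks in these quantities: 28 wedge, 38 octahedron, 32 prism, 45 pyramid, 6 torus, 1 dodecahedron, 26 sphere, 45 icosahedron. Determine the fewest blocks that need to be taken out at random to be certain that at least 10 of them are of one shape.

62

The 8 shapes are the holes; the blocks drawn are the pigeons.
To avoid 10 of any one shape, the worst case takes at most 9 of each shape, or every block of a shape that has fewer than 9.
That gives 9 + 9 + 9 + 9 + 6 + 1 + 9 + 9 = 61 blocks with no shape reaching 10.
The next block forces some shape to 10, so 61 + 1 = 62.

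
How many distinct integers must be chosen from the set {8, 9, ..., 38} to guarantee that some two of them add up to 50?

19

A set avoiding the sum 50 can contain at most one of each pair {x, 50−x}, plus the 5 elements whose complement lies outside the range or equal to its own complement.
The integers 8, …, 25 (18 of them) are such a set: any two sum to at least 8+9 = 17 and at most 24+25 = 49 < 50.
Any 19th integer completes one of the 13 pairs, so 19 choices force a sum of 50.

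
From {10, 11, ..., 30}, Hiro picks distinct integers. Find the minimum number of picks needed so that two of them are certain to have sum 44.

14

Two chosen integers sum to 44 exactly when both halves of some pair {x, 44−x} with 14 ≤ x ≤ 44−x ≤ 30 are chosen — 8 such pairs.
The remaining 5 elements (those with no distinct partner in range) can never complete a 44-sum, so the worst case takes all of them and one from each pair: 5 + 8 = 13.
The 14th integer has to be the second member of some pair, so 13 + 1 = 14.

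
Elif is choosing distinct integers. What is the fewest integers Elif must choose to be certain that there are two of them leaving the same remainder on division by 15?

16

The 15 residue classes mod 15 are the pigeonholes.
With 15 integers one could put 1 in each residue class and have no class reach 2.
The 16th integer pushes some class to 2, so 15·1 + 1 = 16.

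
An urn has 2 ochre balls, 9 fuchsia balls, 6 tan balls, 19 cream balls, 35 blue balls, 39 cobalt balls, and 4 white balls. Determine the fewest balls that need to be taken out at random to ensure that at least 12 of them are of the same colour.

55

An adversary could hand out at most 11 balls per colour (4 colours run out sooner): 2 + 9 + 6 + 11 + 11 + 11 + 4 = 54 balls and still no colour has 12.
One more ball lands in a colour already at 11, so 55 draws are enough and 54 are not.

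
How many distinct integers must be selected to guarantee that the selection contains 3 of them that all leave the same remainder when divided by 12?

The 12 residue classes mod 12 are the pigeonholes.
With 24 integers one could put 2 in each residue class and have no class reach 3.
The 25th integer pushes some class to 3, so 12·2 + 1 = 25.

25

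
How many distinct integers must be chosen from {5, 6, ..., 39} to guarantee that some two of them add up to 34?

A set avoiding the sum 34 can contain at most one of each pair {x, 34−x}, plus the 11 elements whose complement lies outside the range or equal to its own complement.
The integers 17, …, 39 (23 of them) are such a set: any two sum to at least 17+18 = 35 > 34.
Any 24th integer completes one of the 12 pairs, so 24 choices force a sum of 34.

24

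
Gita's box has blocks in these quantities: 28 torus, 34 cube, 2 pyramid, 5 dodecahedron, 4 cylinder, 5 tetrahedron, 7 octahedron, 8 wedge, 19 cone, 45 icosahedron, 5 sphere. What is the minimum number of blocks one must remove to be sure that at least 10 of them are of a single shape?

Put each drawn block into a box by shape. The largest draw with every box below 10 takes min(count, 9) from each shape; shapes with fewer than 9 contribute all they have.
Σ min(cᵢ, 9) = 9 + 9 + 2 + 5 + 4 + 5 + 7 + 8 + 9 + 9 + 5 = 72.
Draw number 72 + 1 = 73 must push one box to 10.

73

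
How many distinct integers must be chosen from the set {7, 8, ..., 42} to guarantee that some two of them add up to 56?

23

Two chosen integers sum to 56 exactly when both halves of some pair {x, 56−x} with 14 ≤ x ≤ 56−x ≤ 42 are chosen — 14 such pairs.
The remaining 8 elements (those with no distinct partner in range) can never complete a 56-sum, so the worst case takes all of them and one from each pair: 8 + 14 = 22.
The 23rd integer has to be the second member of some pair, so 22 + 1 = 23.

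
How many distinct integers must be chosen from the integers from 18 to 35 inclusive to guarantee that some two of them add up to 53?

10

Two chosen integers sum to 53 exactly when both halves of some pair {x, 53−x} with 18 ≤ x ≤ 53−x ≤ 35 are chosen — 9 such pairs.
Every element belongs to one of those pairs, so the worst case picks one from each: 9 integers.
By pigeonhole, the 10th integer has to be the second member of some pair, so 9 + 1 = 10.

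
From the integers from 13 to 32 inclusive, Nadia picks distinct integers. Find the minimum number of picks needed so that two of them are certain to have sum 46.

A set avoiding the sum 46 can contain at most one of each pair {x, 46−x}, plus the 2 elements whose complement lies outside the range or equal to its own complement.
The integers 13, …, 23 (11 of them) are such a set: any two sum to at least 13+14 = 27 and at most 22+23 = 45 < 46.
Any 12th integer completes one of the 9 pairs, so 12 choices force a sum of 46.

12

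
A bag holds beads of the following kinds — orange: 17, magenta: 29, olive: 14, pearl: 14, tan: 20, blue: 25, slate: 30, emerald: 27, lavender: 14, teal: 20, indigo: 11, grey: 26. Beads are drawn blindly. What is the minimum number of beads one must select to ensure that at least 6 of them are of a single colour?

61

The 12 colours are the holes; the beads drawn are the pigeons.
To avoid 6 of any one colour, the worst case takes at most 5 of each colour.
That gives 5 + 5 + 5 + 5 + 5 + 5 + 5 + 5 + 5 + 5 + 5 + 5 = 60 beads with no colour reaching 6.
The next bead forces some colour to 6, so 60 + 1 = 61.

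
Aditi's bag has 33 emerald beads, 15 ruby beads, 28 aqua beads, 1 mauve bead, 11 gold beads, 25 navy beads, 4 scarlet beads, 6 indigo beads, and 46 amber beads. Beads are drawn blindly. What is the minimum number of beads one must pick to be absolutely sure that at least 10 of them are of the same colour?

Put each drawn bead into a box by colour. The largest draw with every box below 10 takes min(count, 9) from each colour; colours with fewer than 9 contribute all they have.
Σ min(cᵢ, 9) = 9 + 9 + 9 + 1 + 9 + 9 + 4 + 6 + 9 = 65.
Draw number 65 + 1 = 66 must push one box to 10.

66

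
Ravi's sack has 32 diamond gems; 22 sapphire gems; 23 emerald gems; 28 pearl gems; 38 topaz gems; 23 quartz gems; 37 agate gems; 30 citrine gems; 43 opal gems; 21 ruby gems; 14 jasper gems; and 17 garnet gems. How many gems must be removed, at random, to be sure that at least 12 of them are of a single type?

An adversary could hand out at most 11 gems per type: 11 + 11 + 11 + 11 + 11 + 11 + 11 + 11 + 11 + 11 + 11 + 11 = 132 gems and still no type has 12.
By the pigeonhole principle, one more gem lands in a type already at 11, so 133 draws are enough and 132 are not.

133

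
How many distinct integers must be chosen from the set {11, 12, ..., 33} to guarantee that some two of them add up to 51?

16

Two chosen integers sum to 51 exactly when both halves of some pair {x, 51−x} with 18 ≤ x ≤ 51−x ≤ 33 are chosen — 8 such pairs.
The remaining 7 elements (those with no distinct partner in range) can never complete a 51-sum, so the worst case takes all of them and one from each pair: 7 + 8 = 15.
The 16th integer has to be the second member of some pair, so 15 + 1 = 16.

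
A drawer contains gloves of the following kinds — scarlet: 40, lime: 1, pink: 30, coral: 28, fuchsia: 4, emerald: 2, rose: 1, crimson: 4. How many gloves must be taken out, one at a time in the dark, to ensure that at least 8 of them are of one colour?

34

By pigeonhole, put each drawn glove into a box by colour. The largest draw with every box below 8 takes min(count, 7) from each colour; colours with fewer than 7 contribute all they have.
Σ min(cᵢ, 7) = 7 + 1 + 7 + 7 + 4 + 2 + 1 + 4 = 33.
Draw number 33 + 1 = 34 must push one box to 8.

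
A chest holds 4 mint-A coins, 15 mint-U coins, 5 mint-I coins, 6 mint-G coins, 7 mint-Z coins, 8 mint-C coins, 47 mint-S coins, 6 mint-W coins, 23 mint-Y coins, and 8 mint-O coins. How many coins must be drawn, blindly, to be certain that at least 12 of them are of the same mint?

The 10 mints are the holes; the coins drawn are the pigeons.
To avoid 12 of any one mint, the worst case takes at most 11 of each mint, or every coin of a mint that has fewer than 11.
That gives 4 + 11 + 5 + 6 + 7 + 8 + 11 + 6 + 11 + 8 = 77 coins with no mint reaching 12.
The next coin forces some mint to 12, so 77 + 1 = 78.

78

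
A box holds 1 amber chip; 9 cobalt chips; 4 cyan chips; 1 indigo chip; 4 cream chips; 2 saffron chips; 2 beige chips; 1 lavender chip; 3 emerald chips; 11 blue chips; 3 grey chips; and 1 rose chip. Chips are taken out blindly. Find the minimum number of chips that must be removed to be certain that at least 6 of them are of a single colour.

33

Pigeonhole: the 12 colours are the holes; the chips drawn are the pigeons.
To avoid 6 of any one colour, the worst case takes at most 5 of each colour, or every chip of a colour that has fewer than 5.
That gives 1 + 5 + 4 + 1 + 4 + 2 + 2 + 1 + 3 + 5 + 3 + 1 = 32 chips with no colour reaching 6.
The next chip forces some colour to 6, so 32 + 1 = 33.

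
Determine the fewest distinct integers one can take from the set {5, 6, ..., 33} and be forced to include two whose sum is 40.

Group the elements by complementary pair {x, 40−x}: {7,33}, {8,32}, {9,31}, …, giving 13 two-element pairs, the single value 20 (it cannot pair with itself since the integers are distinct), and 2 integers whose partner 40−x falls outside [5,33].
Treating each of those 16 groups as a pigeonhole, one can pick one integer per group — 16 integers — with no two summing to 40.
The 17th integer lands in an occupied pair, forcing a sum of 40.

17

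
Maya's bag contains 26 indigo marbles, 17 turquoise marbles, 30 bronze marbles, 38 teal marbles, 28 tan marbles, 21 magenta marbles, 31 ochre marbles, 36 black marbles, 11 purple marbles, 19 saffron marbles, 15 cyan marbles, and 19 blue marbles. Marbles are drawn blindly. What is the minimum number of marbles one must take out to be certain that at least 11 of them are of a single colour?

121

Put each drawn marble into a box by colour. The largest draw with every box below 11 takes min(count, 10) from each colour.
Σ min(cᵢ, 10) = 10 + 10 + 10 + 10 + 10 + 10 + 10 + 10 + 10 + 10 + 10 + 10 = 120.
Draw number 120 + 1 = 121 must push one box to 11.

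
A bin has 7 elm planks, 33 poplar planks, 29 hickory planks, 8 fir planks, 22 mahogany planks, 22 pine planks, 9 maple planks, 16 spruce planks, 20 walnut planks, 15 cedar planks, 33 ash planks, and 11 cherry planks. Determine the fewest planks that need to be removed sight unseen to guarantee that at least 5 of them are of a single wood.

By the pigeonhole principle, put each drawn plank into a box by wood. The largest draw with every box below 5 takes min(count, 4) from each wood.
Σ min(cᵢ, 4) = 4 + 4 + 4 + 4 + 4 + 4 + 4 + 4 + 4 + 4 + 4 + 4 = 48.
Draw number 48 + 1 = 49 must push one box to 5.

49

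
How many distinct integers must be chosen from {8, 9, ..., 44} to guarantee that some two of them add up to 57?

Group the elements by complementary pair {x, 57−x}: {13,44}, {14,43}, {15,42}, …, giving 16 two-element pairs and 5 integers whose partner 57−x falls outside [8,44].
By the pigeonhole principle, treating each of those 21 groups as a pigeonhole, one can pick one integer per group — 21 integers — with no two summing to 57.
The 22nd integer lands in an occupied pair, forcing a sum of 57.

22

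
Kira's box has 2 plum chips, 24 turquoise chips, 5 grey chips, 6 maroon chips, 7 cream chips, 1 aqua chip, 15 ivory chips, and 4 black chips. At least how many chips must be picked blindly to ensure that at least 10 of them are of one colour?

An adversary could hand out at most 9 chips per colour (6 colours run out sooner): 2 + 9 + 5 + 6 + 7 + 1 + 9 + 4 = 43 chips and still no colour has 10.
One more chip lands in a colour already at 9, so 44 draws are enough and 43 are not.

44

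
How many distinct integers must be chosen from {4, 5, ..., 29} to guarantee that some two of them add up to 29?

16

Group the elements by complementary pair {x, 29−x}: {4,25}, {5,24}, {6,23}, …, giving 11 two-element pairs and 4 integers whose partner 29−x falls outside [4,29].
By the pigeonhole principle, treating each of those 15 groups as a pigeonhole, one can pick one integer per group — 15 integers — with no two summing to 29.
The 16th integer lands in an occupied pair, forcing a sum of 29.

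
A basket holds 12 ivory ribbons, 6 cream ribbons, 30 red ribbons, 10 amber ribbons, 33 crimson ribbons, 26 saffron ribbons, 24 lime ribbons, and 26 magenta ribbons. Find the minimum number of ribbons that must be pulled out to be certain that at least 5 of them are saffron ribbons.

In the worst case for collecting saffron ribbons, every non-saffron ribbon comes out first.
There are 12 + 6 + 30 + 10 + 33 + 24 + 26 = 141 non-saffron ribbons altogether.
After those, each further ribbon must be saffron, so 141 + 5 = 146 draws guarantee 5 saffron ribbons.

146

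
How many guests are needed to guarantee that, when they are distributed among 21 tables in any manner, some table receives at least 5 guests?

With 84 guests one could put exactly 4 in each of the 21 tables, and no table would reach 5.
By pigeonhole, one more guest must land in a table that already has 4, giving it 5.
So 21 × 4 + 1 = 85 guests are required.

85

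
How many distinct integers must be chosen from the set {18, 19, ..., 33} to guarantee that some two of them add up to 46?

12

A set avoiding the sum 46 can contain at most one of each pair {x, 46−x}, plus the 6 elements whose complement lies outside the range or equal to its own complement.
The integers 23, …, 33 (11 of them) are such a set: any two sum to at least 23+24 = 47 > 46.
Any 12th integer completes one of the 5 pairs, so 12 choices force a sum of 46.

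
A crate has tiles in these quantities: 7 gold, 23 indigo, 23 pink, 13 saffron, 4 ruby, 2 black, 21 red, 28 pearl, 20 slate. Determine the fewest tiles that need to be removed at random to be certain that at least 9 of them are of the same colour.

62

An adversary could hand out at most 8 tiles per colour (gold, ruby, black run out sooner): 7 + 8 + 8 + 8 + 4 + 2 + 8 + 8 + 8 = 61 tiles and still no colour has 9.
By pigeonhole, one more tile lands in a colour already at 8, so 62 draws are enough and 61 are not.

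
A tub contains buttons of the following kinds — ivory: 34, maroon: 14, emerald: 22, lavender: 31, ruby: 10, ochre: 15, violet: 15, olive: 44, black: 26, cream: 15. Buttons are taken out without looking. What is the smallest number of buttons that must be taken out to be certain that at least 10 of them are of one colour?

91

Put each drawn button into a box by colour. The largest draw with every box below 10 takes min(count, 9) from each colour.
Σ min(cᵢ, 9) = 9 + 9 + 9 + 9 + 9 + 9 + 9 + 9 + 9 + 9 = 90.
Draw number 90 + 1 = 91 must push one box to 10.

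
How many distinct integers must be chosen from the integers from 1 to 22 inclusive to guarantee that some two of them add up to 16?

Group the elements by complementary pair {x, 16−x}: {1,15}, {2,14}, {3,13}, …, giving 7 two-element pairs, the single value 8 (it cannot pair with itself since the integers are distinct), and 7 integers whose partner 16−x falls outside [1,22].
By pigeonhole, treating each of those 15 groups as a pigeonhole, one can pick one integer per group — 15 integers — with no two summing to 16.
The 16th integer lands in an occupied pair, forcing a sum of 16.

16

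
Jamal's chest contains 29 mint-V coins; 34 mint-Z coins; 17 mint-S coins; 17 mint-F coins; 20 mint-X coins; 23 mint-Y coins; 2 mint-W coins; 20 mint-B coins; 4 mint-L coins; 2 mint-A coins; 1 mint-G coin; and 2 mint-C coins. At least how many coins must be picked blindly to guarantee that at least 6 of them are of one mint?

By the pigeonhole principle, the 12 mints are the holes; the coins drawn are the pigeons.
To avoid 6 of any one mint, the worst case takes at most 5 of each mint, or every coin of a mint that has fewer than 5.
That gives 5 + 5 + 5 + 5 + 5 + 5 + 2 + 5 + 4 + 2 + 1 + 2 = 46 coins with no mint reaching 6.
The next coin forces some mint to 6, so 46 + 1 = 47.

47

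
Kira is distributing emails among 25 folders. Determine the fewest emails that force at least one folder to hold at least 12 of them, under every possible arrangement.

276

With 275 emails one could put exactly 11 in each of the 25 folders, and no folder would reach 12.
Pigeonhole: one more email must land in a folder that already has 11, giving it 12.
So 25 × 11 + 1 = 276 emails are required.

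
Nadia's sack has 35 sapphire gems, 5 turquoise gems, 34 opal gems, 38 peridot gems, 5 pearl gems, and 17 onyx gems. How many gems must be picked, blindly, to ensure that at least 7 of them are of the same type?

35

The 6 types are the holes; the gems drawn are the pigeons.
To avoid 7 of any one type, the worst case takes at most 6 of each type, or every gem of a type that has fewer than 6.
That gives 6 + 5 + 6 + 6 + 5 + 6 = 34 gems with no type reaching 7.
The next gem forces some type to 7, so 34 + 1 = 35.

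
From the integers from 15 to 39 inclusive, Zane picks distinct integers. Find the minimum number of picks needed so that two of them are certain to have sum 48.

A set avoiding the sum 48 can contain at most one of each pair {x, 48−x}, plus the 7 elements whose complement lies outside the range or equal to its own complement.
The integers 24, …, 39 (16 of them) are such a set: any two sum to at least 24+25 = 49 > 48.
Any 17th integer completes one of the 9 pairs, so 17 choices force a sum of 48.

17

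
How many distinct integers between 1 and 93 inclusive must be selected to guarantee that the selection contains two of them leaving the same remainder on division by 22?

The 22 residue classes mod 22 are the pigeonholes.
With 22 integers one could put 1 in each residue class and have no class reach 2.
The 23rd integer pushes some class to 2, so 22·1 + 1 = 23.

23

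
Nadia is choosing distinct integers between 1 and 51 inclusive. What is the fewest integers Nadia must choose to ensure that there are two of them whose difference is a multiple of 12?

13

Integers whose pairwise differences are multiples of 12 are exactly those sharing a remainder mod 12. Pigeonhole: the 12 residue classes mod 12 are the pigeonholes.
With 12 integers one could put 1 in each residue class and have no class reach 2.
The 13th integer pushes some class to 2, so 12·1 + 1 = 13.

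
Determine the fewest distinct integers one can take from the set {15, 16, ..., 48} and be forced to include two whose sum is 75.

24

A set avoiding the sum 75 can contain at most one of each pair {x, 75−x}, plus the 12 elements whose complement lies outside the range.
The integers 15, …, 37 (23 of them) are such a set: any two sum to at least 15+16 = 31 and at most 36+37 = 73 < 75.
By pigeonhole, any 24th integer completes one of the 11 pairs, so 24 choices force a sum of 75.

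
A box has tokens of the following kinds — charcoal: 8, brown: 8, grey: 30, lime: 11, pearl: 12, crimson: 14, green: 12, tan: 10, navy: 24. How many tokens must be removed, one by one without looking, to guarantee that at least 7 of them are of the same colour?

An adversary could hand out at most 6 tokens per colour: 6 + 6 + 6 + 6 + 6 + 6 + 6 + 6 + 6 = 54 tokens and still no colour has 7.
One more token lands in a colour already at 6, so 55 draws are enough and 54 are not.

55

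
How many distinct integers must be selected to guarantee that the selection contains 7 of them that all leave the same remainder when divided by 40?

The 40 residue classes mod 40 are the pigeonholes.
With 240 integers one could put 6 in each residue class and have no class reach 7.
The 241st integer pushes some class to 7, so 40·6 + 1 = 241.

241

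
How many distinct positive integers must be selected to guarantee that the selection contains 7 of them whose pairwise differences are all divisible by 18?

Integers whose pairwise differences are multiples of 18 are exactly those sharing a remainder mod 18. The 18 residue classes mod 18 are the pigeonholes.
With 108 integers one could put 6 in each residue class and have no class reach 7.
The 109th integer pushes some class to 7, so 18·6 + 1 = 109.

109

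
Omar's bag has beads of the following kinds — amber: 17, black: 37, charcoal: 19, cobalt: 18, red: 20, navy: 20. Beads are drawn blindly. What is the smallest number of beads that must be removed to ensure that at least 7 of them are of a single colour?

An adversary could hand out at most 6 beads per colour: 6 + 6 + 6 + 6 + 6 + 6 = 36 beads and still no colour has 7.
By pigeonhole, one more bead lands in a colour already at 6, so 37 draws are enough and 36 are not.

37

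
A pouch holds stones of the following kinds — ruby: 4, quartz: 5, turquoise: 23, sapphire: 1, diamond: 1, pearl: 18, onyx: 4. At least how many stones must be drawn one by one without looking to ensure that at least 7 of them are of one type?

An adversary could hand out at most 6 stones per type (5 types run out sooner): 4 + 5 + 6 + 1 + 1 + 6 + 4 = 27 stones and still no type has 7.
Pigeonhole: one more stone lands in a type already at 6, so 28 draws are enough and 27 are not.

28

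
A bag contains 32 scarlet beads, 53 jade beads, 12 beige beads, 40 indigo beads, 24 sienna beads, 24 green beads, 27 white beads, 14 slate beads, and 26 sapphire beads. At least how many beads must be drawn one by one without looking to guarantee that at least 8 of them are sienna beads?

In the worst case for collecting sienna beads, every non-sienna bead comes out first.
There are 32 + 53 + 12 + 40 + 24 + 27 + 14 + 26 = 228 non-sienna beads altogether.
After those, each further bead must be sienna, so 228 + 8 = 236 draws guarantee 8 sienna beads.

236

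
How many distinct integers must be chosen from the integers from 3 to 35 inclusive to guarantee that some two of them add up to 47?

22

A set avoiding the sum 47 can contain at most one of each pair {x, 47−x}, plus the 9 elements whose complement lies outside the range.
The integers 3, …, 23 (21 of them) are such a set: any two sum to at least 3+4 = 7 and at most 22+23 = 45 < 47.
Any 22nd integer completes one of the 12 pairs, so 22 choices force a sum of 47.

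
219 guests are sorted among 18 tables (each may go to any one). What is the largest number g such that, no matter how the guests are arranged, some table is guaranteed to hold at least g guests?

The 18 tables are the holes and the 219 guests are the pigeons.
If every table held at most 12 guests, the total would be at most 18 × 12 = 216, which is less than 219.
So some table holds at least ⌈219/18⌉ = 13 guests.

13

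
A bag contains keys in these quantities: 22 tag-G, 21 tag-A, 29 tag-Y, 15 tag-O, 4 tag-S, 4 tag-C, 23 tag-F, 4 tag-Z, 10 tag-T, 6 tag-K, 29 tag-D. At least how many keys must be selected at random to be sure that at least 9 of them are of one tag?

75

The 11 tags are the holes; the keys drawn are the pigeons.
To avoid 9 of any one tag, the worst case takes at most 8 of each tag, or every key of a tag that has fewer than 8.
That gives 8 + 8 + 8 + 8 + 4 + 4 + 8 + 4 + 8 + 6 + 8 = 74 keys with no tag reaching 9.
The next key forces some tag to 9, so 74 + 1 = 75.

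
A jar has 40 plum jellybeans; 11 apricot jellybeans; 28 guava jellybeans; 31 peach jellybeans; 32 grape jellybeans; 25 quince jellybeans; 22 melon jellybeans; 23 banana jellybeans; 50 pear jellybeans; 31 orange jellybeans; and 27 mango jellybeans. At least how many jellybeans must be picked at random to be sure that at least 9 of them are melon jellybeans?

In the worst case for collecting melon jellybeans, every non-melon jellybean comes out first.
There are 40 + 11 + 28 + 31 + 32 + 25 + 23 + 50 + 31 + 27 = 298 non-melon jellybeans altogether.
After those, each further jellybean must be melon, so 298 + 9 = 307 draws guarantee 9 melon jellybeans.

307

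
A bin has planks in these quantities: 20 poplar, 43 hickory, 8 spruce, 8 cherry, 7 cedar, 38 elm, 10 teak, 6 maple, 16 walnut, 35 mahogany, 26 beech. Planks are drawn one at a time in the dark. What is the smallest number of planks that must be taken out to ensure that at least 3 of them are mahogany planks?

185

In the worst case for collecting mahogany planks, every non-mahogany plank comes out first.
There are 20 + 43 + 8 + 8 + 7 + 38 + 10 + 6 + 16 + 26 = 182 non-mahogany planks altogether.
After those, each further plank must be mahogany, so 182 + 3 = 185 draws guarantee 3 mahogany planks.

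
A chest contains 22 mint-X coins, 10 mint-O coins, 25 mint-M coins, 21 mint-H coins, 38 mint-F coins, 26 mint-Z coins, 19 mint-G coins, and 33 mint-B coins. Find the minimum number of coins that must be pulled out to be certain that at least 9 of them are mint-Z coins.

In the worst case for collecting mint-Z coins, every non-mint-Z coin comes out first.
There are 22 + 10 + 25 + 21 + 38 + 19 + 33 = 168 non-mint-Z coins altogether.
After those, each further coin must be mint-Z, so 168 + 9 = 177 draws guarantee 9 mint-Z coins.

177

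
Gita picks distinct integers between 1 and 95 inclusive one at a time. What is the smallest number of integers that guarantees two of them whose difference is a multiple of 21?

22

Integers whose pairwise differences are multiples of 21 are exactly those sharing a remainder mod 21. The 21 residue classes mod 21 are the pigeonholes.
With 21 integers one could put 1 in each residue class and have no class reach 2.
The 22nd integer pushes some class to 2, so 21·1 + 1 = 22.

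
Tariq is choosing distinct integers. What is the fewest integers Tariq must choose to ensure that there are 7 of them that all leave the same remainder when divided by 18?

The 18 residue classes mod 18 are the pigeonholes.
With 108 integers one could put 6 in each residue class and have no class reach 7.
The 109th integer pushes some class to 7, so 18·6 + 1 = 109.

109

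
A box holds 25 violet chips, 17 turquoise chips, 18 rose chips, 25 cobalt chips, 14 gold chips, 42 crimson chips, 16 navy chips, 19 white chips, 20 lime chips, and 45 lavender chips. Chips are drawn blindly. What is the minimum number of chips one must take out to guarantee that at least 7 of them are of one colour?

61

Put each drawn chip into a box by colour. The largest draw with every box below 7 takes min(count, 6) from each colour.
Σ min(cᵢ, 6) = 6 + 6 + 6 + 6 + 6 + 6 + 6 + 6 + 6 + 6 = 60.
Draw number 60 + 1 = 61 must push one box to 7.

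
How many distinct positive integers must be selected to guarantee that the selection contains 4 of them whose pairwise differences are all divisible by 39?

Integers whose pairwise differences are multiples of 39 are exactly those sharing a remainder mod 39. By the pigeonhole principle, the 39 residue classes mod 39 are the pigeonholes.
With 117 integers one could put 3 in each residue class and have no class reach 4.
The 118th integer pushes some class to 4, so 39·3 + 1 = 118.

118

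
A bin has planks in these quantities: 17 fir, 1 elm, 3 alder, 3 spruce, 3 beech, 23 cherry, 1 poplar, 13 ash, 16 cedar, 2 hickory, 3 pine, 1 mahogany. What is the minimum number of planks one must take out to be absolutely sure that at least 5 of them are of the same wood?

The 12 woods are the holes; the planks drawn are the pigeons.
To avoid 5 of any one wood, the worst case takes at most 4 of each wood, or every plank of a wood that has fewer than 4.
That gives 4 + 1 + 3 + 3 + 3 + 4 + 1 + 4 + 4 + 2 + 3 + 1 = 33 planks with no wood reaching 5.
The next plank forces some wood to 5, so 33 + 1 = 34.

34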